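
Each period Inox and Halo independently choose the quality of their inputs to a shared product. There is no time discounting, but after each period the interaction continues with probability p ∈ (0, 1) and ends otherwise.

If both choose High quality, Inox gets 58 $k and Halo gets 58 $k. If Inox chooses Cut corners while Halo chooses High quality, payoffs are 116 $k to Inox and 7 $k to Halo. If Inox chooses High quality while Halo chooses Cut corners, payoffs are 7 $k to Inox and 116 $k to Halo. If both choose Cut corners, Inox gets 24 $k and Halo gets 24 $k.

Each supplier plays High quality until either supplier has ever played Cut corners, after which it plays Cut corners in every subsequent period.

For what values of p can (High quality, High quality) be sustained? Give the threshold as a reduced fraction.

With no time discounting, the continuation probability p plays the role of the discount factor.
Grim-trigger IC: 58/(1−p) ≥ 116 + 24p/(1−p) ⇒ p ≥ (116−58)/(116−24) = 29/46.

29/46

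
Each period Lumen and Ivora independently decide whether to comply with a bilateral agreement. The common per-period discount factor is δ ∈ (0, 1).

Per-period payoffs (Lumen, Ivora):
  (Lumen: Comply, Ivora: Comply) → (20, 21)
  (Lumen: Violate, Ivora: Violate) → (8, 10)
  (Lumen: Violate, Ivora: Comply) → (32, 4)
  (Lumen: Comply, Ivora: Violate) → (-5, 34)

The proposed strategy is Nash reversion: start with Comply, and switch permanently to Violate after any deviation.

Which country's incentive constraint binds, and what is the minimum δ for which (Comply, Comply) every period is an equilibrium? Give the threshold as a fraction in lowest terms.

Ivora; δ ≥ 13/24

Lumen's threshold: (32−20)/(32−8) = 1/2.
Ivora's threshold: (34−21)/(34−10) = 13/24.
1/2 < 13/24, so Ivora binds and δ* = 13/24.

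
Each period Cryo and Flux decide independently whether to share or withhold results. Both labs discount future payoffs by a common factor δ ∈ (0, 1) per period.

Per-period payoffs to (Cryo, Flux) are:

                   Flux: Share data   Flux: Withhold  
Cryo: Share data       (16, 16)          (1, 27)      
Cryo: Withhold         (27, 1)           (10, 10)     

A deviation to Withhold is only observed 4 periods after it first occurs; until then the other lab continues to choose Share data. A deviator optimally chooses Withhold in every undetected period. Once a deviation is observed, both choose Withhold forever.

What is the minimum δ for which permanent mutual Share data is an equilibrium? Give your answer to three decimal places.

0.897

A deviator earns 27 for 4 periods, then 10 forever; cooperating earns 16 forever. Multiplying the IC by (1−δ):
16 ≥ 27(1−δ^4) + 10δ^4, so 17·δ^4 ≥ 11 and δ^4 ≥ 11/17.
δ ≥ (11/17)^(1/4) ≈ 0.897.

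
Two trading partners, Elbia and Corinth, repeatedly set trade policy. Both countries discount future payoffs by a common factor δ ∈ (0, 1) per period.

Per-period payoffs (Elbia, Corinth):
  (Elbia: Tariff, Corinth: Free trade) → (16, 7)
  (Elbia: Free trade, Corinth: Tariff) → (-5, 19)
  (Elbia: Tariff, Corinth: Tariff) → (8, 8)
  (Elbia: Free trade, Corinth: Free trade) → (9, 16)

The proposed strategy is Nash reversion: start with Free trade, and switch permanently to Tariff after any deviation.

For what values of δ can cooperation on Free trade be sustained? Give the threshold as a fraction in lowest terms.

Elbia: cooperation gives 9 each period; deviation gives 16 once then 8 forever.
  9/(1−δ) ≥ 16 + 8δ/(1−δ) ⇒ δ ≥ 7/8.
Corinth: cooperation gives 16 each period; deviation gives 19 once then 8 forever.
  δ ≥ 3/11.
Both must hold, so the binding constraint is Elbia's: δ ≥ 7/8.

7/8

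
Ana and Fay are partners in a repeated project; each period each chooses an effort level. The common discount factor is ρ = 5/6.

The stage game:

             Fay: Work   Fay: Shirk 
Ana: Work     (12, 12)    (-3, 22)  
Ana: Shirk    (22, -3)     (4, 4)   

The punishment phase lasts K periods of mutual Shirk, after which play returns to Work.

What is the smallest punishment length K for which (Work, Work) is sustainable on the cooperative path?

2

Need Σ_{k=1}^{K} ρ^k ≥ (22−12)/(12−4) = 1.2500 at ρ = 5/6.
At K = 1 the sum is 0.8333 < 1.2500; at K = 2 it is 1.5278 ≥ 1.2500.
So the minimum punishment length is K = 2.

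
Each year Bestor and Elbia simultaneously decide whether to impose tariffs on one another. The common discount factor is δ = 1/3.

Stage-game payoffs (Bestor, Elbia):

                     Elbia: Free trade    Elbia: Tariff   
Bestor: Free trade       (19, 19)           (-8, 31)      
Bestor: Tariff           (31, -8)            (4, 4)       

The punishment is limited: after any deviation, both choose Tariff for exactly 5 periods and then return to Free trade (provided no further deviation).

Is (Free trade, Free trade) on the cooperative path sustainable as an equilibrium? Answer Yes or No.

No

A one-shot deviation gives 31 now, then 4 for 5 periods, then back to 19.
Gain from deviating: (31−19) today; loss: (19−4) in each of the next 5 periods.
No-deviation condition: (19−4)(δ+…+δ^5) ≥ 31−19, i.e. δ+…+δ^5 ≥ 4/5.
At δ = 1/3: δ+…+δ^5 = 0.4979 < 0.8000.
So cooperation is not sustainable.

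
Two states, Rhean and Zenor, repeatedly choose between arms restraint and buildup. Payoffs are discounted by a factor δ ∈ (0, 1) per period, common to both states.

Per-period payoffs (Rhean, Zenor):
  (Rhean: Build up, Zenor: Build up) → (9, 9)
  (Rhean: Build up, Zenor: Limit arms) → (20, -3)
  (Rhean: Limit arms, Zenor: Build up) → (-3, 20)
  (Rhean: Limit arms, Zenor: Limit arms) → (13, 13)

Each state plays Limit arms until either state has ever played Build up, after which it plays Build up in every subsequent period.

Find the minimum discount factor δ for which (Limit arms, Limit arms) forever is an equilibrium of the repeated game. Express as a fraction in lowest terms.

7/11

One-period gain from deviating is 20 − 13 = 7. The loss is 13 − 9 = 4 in every subsequent period, with present value 4·δ/(1−δ).
Deviation is unprofitable when 4·δ/(1−δ) ≥ 7, i.e. δ/(1−δ) ≥ 7/4.
Equivalently δ ≥ 7/(7+4) = 7/11.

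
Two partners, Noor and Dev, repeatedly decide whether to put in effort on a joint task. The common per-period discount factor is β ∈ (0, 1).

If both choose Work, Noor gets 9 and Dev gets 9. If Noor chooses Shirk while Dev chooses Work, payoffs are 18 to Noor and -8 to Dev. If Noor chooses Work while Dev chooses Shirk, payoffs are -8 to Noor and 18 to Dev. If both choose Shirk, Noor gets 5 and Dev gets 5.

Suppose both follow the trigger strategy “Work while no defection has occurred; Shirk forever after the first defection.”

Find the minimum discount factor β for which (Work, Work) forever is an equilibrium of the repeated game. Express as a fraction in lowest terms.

Under grim trigger the critical discount factor is (T−C)/(T−P) with T = 18, C = 9, P = 5.
β* = (18−9)/(18−5) = 9/13.

9/13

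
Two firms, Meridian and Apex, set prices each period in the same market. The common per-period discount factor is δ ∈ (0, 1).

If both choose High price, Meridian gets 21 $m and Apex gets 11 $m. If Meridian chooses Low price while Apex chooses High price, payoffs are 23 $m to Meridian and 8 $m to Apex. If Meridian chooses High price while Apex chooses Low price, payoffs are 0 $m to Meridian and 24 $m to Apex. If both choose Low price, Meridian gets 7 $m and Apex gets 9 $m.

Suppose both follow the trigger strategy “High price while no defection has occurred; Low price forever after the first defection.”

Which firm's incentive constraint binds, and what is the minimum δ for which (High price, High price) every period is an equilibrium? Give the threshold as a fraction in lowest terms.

Apex; δ ≥ 13/15

Meridian's threshold: (23−21)/(23−7) = 1/8.
Apex's threshold: (24−11)/(24−9) = 13/15.
1/8 < 13/15, so Apex binds and δ* = 13/15.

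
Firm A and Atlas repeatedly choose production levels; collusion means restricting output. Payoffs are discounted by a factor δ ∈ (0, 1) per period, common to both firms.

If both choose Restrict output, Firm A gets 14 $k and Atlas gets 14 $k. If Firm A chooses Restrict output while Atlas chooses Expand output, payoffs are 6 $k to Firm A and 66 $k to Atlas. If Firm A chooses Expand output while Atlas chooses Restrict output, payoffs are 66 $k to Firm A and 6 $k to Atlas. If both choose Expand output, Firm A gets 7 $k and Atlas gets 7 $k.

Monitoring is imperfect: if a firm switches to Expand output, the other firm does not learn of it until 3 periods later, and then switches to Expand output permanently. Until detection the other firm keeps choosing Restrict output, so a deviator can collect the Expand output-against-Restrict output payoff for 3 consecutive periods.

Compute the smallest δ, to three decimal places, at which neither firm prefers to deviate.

0.959

Deviating for the 3 undetected periods gains 66−14 = 52 per period over cooperation, then loses 14−7 = 7 per period forever once punishment starts.
Gain: 52(1 + δ + … + δ^2); loss: 7·δ^3/(1−δ).
No profitable deviation ⇔ 52(1−δ^3) ≤ 7·δ^3, i.e. δ^3 ≥ 52/(52+7) = 52/59.
Hence δ ≥ (52/59)^(1/3) ≈ 0.959.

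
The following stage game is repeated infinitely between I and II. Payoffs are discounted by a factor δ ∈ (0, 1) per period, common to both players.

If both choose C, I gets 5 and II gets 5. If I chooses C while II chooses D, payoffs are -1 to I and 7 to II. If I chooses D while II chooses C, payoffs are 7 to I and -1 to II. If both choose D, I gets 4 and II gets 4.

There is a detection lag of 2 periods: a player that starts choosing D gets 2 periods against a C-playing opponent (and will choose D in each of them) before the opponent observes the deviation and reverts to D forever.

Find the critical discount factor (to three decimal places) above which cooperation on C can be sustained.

The best deviation is to choose D for all 2 undetected periods, earning 7 each, then 4 forever once detected.
Deviation value: 7(1−δ^2)/(1−δ) + 4δ^2/(1−δ); cooperation value: 5/(1−δ).
IC: 5 ≥ 7(1−δ^2) + 4δ^2 = 7 − 3δ^2.
So δ^2 ≥ 2/3, giving δ ≥ (2/3)^(1/2) ≈ 0.816.

0.816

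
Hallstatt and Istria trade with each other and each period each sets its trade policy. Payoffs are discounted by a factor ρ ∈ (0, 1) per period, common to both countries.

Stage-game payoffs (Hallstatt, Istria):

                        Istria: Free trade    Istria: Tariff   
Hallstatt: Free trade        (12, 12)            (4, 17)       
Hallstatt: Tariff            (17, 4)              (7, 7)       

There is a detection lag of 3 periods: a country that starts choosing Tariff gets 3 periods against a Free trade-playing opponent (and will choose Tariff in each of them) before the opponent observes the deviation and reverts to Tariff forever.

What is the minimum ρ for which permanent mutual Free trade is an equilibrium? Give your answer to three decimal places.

Deviating for the 3 undetected periods gains 17−12 = 5 per period over cooperation, then loses 12−7 = 5 per period forever once punishment starts.
Gain: 5(1 + ρ + … + ρ^2); loss: 5·ρ^3/(1−ρ).
No profitable deviation ⇔ 5(1−ρ^3) ≤ 5·ρ^3, i.e. ρ^3 ≥ 5/(5+5) = 1/2.
Hence ρ ≥ (1/2)^(1/3) ≈ 0.794.

0.794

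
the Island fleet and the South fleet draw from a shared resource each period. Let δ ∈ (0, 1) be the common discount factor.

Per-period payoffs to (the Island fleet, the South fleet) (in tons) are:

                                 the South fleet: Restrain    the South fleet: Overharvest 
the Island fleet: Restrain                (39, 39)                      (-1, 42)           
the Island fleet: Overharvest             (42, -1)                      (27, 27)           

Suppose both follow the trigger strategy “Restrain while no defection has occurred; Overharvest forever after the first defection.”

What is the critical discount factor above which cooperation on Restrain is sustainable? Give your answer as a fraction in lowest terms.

One-period gain from deviating is 42 − 39 = 3. The loss is 39 − 27 = 12 in every subsequent period, with present value 12·δ/(1−δ).
Deviation is unprofitable when 12·δ/(1−δ) ≥ 3, i.e. δ/(1−δ) ≥ 1/4.
Equivalently δ ≥ 3/(3+12) = 1/5.

1/5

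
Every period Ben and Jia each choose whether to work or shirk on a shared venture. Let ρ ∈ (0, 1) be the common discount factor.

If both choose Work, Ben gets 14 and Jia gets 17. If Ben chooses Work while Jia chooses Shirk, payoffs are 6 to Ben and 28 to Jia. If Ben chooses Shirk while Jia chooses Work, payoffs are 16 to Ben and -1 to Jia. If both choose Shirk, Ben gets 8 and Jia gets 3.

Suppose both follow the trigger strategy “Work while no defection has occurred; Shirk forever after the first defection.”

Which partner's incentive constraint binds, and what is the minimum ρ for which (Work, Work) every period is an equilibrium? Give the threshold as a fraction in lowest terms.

Jia; ρ ≥ 11/25

Ben's threshold: (16−14)/(16−8) = 1/4.
Jia's threshold: (28−17)/(28−3) = 11/25.
1/4 < 11/25, so Jia binds and ρ* = 11/25.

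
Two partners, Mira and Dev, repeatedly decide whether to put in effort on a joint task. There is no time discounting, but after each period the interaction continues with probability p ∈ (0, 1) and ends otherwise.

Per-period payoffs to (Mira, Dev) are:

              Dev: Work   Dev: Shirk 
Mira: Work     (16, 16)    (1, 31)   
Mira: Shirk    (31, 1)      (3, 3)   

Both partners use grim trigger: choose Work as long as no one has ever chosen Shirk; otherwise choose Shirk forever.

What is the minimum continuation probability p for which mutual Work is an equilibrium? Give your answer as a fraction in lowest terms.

15/28

With no time discounting, the continuation probability p plays the role of the discount factor.
Grim-trigger IC: 16/(1−p) ≥ 31 + 3p/(1−p) ⇒ p ≥ (31−16)/(31−3) = 15/28.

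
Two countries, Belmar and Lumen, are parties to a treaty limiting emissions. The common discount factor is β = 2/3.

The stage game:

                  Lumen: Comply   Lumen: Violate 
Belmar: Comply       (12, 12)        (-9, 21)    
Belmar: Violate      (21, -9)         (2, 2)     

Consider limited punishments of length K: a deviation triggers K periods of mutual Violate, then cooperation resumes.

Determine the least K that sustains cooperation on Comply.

2

No profitable deviation requires (12−2)(β+…+β^K) ≥ 21−12, i.e. β+…+β^K ≥ 9/10 ≈ 0.9000.
With β = 2/3, the partial sums are K=1: 0.6667, K=2: 1.1111.
K = 2 is the first length at which the sum reaches 0.9000.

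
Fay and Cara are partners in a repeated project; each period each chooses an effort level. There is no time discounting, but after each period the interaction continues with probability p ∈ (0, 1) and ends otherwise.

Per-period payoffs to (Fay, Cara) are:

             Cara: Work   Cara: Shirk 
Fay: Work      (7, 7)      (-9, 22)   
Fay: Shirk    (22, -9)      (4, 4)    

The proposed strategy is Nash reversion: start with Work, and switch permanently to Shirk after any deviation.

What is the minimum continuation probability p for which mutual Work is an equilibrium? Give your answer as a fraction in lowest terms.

5/6

Expected cooperation value is 7 + p·7 + p²·7 + … = 7/(1−p); deviation gives 22 + p·4/(1−p).
7 ≥ 22(1−p) + 4p ⇒ 18p ≥ 15 ⇒ p ≥ 15/18 = 5/6.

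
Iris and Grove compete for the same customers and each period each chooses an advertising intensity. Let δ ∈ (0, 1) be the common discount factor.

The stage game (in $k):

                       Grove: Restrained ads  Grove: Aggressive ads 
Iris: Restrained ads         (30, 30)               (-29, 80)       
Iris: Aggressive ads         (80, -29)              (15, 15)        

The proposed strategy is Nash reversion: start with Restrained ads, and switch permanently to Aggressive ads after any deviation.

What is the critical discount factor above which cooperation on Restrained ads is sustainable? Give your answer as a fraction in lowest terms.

30/(1−δ) ≥ 80 + 15δ/(1−δ)
30 ≥ 80 − 65δ
δ ≥ 50/65 = 10/13.

10/13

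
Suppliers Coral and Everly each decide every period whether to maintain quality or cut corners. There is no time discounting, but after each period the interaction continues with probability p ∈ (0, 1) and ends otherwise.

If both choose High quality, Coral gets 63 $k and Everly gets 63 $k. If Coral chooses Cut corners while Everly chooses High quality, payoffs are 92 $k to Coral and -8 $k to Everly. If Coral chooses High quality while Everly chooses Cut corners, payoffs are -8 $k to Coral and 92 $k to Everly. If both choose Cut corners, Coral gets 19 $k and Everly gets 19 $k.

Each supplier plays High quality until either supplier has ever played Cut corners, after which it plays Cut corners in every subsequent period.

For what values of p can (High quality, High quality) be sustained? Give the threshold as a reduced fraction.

Expected cooperation value is 63 + p·63 + p²·63 + … = 63/(1−p); deviation gives 92 + p·19/(1−p).
63 ≥ 92(1−p) + 19p ⇒ 73p ≥ 29 ⇒ p ≥ 29/73.

29/73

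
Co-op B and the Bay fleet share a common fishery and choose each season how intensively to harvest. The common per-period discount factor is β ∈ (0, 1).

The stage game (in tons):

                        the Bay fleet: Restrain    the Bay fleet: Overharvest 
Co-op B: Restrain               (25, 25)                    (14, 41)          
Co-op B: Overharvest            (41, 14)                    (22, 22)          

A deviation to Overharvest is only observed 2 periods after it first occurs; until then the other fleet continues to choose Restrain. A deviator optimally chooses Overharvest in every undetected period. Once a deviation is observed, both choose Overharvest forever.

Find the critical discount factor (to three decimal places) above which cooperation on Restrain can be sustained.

A deviator earns 41 for 2 periods, then 22 forever; cooperating earns 25 forever. Multiplying the IC by (1−β):
25 ≥ 41(1−β^2) + 22β^2, so 19·β^2 ≥ 16 and β^2 ≥ 16/19.
β ≥ (16/19)^(1/2) ≈ 0.918.

0.918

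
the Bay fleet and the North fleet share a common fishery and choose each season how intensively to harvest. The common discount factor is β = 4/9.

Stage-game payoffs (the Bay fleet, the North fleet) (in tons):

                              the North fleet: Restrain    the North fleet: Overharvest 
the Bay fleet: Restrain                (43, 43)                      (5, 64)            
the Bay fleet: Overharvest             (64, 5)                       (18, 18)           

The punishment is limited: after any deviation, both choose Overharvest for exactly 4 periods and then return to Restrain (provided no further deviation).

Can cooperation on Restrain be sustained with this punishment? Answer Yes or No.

No

IC: β+…+β^4 ≥ (64−43)/(43−18) = 21/25.
At β = 4/9: partial sum = 0.7688 < 0.8400. Cooperation not sustainable.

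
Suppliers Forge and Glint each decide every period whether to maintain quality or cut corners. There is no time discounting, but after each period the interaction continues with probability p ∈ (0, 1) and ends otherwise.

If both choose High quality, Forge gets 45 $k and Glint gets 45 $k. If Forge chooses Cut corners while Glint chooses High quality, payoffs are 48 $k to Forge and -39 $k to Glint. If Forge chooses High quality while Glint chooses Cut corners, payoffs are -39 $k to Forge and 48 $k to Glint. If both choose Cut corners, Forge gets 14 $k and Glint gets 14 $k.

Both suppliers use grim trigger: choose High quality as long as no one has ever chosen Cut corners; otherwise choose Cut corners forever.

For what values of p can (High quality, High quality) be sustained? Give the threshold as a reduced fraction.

Expected cooperation value is 45 + p·45 + p²·45 + … = 45/(1−p); deviation gives 48 + p·14/(1−p).
45 ≥ 48(1−p) + 14p ⇒ 34p ≥ 3 ⇒ p ≥ 3/34.

3/34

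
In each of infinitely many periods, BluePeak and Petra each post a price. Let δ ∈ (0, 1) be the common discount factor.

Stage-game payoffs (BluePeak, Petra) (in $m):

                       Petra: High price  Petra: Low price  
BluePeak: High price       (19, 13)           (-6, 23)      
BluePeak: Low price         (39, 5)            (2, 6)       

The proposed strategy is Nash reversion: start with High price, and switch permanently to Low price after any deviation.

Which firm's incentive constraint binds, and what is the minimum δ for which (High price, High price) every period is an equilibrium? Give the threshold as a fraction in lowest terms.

Petra; δ ≥ 10/17

BluePeak's threshold: (39−19)/(39−2) = 20/37.
Petra's threshold: (23−13)/(23−6) = 10/17.
20/37 < 10/17, so Petra binds and δ* = 10/17.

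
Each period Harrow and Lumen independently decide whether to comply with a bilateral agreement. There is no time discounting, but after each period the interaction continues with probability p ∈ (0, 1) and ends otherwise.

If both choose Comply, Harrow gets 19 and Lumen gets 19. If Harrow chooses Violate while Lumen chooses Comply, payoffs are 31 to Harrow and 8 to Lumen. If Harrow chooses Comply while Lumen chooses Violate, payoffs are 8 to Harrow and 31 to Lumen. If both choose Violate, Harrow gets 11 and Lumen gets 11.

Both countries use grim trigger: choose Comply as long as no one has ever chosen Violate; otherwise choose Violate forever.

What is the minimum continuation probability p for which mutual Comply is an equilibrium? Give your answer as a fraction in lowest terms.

With no time discounting, the continuation probability p plays the role of the discount factor.
Grim-trigger IC: 19/(1−p) ≥ 31 + 11p/(1−p) ⇒ p ≥ (31−19)/(31−11) = 3/5.

3/5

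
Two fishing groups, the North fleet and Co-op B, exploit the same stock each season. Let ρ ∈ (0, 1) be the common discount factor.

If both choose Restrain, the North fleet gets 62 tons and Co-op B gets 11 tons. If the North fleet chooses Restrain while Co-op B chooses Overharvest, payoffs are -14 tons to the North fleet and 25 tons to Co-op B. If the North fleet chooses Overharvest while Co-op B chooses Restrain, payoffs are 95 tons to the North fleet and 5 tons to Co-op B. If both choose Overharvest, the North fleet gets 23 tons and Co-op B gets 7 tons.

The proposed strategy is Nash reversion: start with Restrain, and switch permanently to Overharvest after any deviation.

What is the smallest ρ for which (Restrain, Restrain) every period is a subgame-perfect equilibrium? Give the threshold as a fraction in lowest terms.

For the North fleet: deviation gain 95−62 = 33, per-period punishment loss 62−23 = 39. IC gives ρ ≥ 33/72 = 11/24.
For Co-op B: gain 14, loss 4 per period, so ρ ≥ 14/18 = 7/9.
The tighter constraint is Co-op B's, so cooperation needs ρ ≥ 7/9.

7/9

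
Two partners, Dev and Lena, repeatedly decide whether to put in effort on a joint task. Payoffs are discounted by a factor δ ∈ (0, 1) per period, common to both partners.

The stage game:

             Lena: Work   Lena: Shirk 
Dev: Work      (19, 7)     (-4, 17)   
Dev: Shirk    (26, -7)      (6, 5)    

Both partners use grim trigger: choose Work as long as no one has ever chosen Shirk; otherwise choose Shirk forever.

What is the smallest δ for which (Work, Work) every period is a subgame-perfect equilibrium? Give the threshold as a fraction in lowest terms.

5/6

Dev: cooperation gives 19 each period; deviation gives 26 once then 6 forever.
  19/(1−δ) ≥ 26 + 6δ/(1−δ) ⇒ δ ≥ 7/20.
Lena: cooperation gives 7 each period; deviation gives 17 once then 5 forever.
  δ ≥ 10/12 = 5/6.
Both must hold, so the binding constraint is Lena's: δ ≥ 5/6.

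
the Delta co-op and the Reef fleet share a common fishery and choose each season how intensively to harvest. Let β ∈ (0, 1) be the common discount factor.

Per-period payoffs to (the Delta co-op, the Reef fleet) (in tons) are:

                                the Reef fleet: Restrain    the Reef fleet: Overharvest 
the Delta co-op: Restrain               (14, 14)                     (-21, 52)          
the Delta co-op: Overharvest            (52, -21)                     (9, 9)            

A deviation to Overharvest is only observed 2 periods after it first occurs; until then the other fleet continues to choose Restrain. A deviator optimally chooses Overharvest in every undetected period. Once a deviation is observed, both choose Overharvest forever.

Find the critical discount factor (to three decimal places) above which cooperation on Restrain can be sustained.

The best deviation is to choose Overharvest for all 2 undetected periods, earning 52 each, then 9 forever once detected.
Deviation value: 52(1−β^2)/(1−β) + 9β^2/(1−β); cooperation value: 14/(1−β).
IC: 14 ≥ 52(1−β^2) + 9β^2 = 52 − 43β^2.
So β^2 ≥ 38/43, giving β ≥ (38/43)^(1/2) ≈ 0.940.

0.940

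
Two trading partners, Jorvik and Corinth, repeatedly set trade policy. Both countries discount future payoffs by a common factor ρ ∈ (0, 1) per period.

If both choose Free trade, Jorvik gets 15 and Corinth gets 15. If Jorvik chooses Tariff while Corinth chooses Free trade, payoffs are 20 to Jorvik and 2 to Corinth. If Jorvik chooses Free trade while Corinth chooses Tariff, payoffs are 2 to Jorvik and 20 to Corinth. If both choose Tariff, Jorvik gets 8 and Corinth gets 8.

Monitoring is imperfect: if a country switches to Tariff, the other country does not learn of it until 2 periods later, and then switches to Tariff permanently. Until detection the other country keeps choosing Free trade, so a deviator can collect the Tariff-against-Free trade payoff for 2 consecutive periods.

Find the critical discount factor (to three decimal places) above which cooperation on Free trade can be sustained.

0.645

Deviating for the 2 undetected periods gains 20−15 = 5 per period over cooperation, then loses 15−8 = 7 per period forever once punishment starts.
Gain: 5(1 + ρ + … + ρ^1); loss: 7·ρ^2/(1−ρ).
No profitable deviation ⇔ 5(1−ρ^2) ≤ 7·ρ^2, i.e. ρ^2 ≥ 5/(5+7) = 5/12.
Hence ρ ≥ (5/12)^(1/2) ≈ 0.645.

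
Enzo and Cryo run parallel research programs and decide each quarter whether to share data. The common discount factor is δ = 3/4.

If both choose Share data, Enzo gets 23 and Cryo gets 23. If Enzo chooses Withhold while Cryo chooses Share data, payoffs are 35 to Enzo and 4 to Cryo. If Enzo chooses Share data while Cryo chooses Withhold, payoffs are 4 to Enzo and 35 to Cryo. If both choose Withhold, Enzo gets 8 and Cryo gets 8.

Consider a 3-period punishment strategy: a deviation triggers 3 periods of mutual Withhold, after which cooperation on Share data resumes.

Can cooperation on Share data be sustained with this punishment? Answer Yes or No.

Yes

Comparing payoff streams over the 4 periods until play realigns: cooperate → 23(1+δ+…+δ^3); deviate → 35 + 8(δ+…+δ^3).
Cooperation is sustained iff (23−8)(δ+…+δ^3) ≥ 35−23.
δ+…+δ^3 = 3/4·(1−(3/4)^3)/(1−3/4) = 1.7344, and (35−23)/(23−8) = 0.8000.
1.7344 ≥ 0.8000, so cooperation is sustainable.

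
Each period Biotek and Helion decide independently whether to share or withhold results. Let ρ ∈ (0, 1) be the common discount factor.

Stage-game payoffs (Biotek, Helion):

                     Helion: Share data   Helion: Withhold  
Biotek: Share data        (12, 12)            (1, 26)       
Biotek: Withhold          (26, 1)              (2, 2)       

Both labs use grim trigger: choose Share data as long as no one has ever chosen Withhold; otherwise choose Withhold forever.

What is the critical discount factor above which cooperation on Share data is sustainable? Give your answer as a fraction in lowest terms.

One-period gain from deviating is 26 − 12 = 14. The loss is 12 − 2 = 10 in every subsequent period, with present value 10·ρ/(1−ρ).
Deviation is unprofitable when 10·ρ/(1−ρ) ≥ 14, i.e. ρ/(1−ρ) ≥ 7/5.
Equivalently ρ ≥ 14/(14+10) = 7/12.

7/12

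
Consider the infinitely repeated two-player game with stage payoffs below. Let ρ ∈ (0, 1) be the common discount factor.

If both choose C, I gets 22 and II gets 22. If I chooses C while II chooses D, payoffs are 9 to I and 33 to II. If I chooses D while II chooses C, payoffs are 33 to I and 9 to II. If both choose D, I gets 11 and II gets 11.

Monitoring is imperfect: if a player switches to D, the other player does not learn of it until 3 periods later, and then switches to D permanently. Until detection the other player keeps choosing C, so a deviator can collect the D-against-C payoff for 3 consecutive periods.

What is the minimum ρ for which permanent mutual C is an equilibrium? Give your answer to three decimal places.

The best deviation is to choose D for all 3 undetected periods, earning 33 each, then 11 forever once detected.
Deviation value: 33(1−ρ^3)/(1−ρ) + 11ρ^3/(1−ρ); cooperation value: 22/(1−ρ).
IC: 22 ≥ 33(1−ρ^3) + 11ρ^3 = 33 − 22ρ^3.
So ρ^3 ≥ 11/22 = 1/2, giving ρ ≥ (1/2)^(1/3) ≈ 0.794.

0.794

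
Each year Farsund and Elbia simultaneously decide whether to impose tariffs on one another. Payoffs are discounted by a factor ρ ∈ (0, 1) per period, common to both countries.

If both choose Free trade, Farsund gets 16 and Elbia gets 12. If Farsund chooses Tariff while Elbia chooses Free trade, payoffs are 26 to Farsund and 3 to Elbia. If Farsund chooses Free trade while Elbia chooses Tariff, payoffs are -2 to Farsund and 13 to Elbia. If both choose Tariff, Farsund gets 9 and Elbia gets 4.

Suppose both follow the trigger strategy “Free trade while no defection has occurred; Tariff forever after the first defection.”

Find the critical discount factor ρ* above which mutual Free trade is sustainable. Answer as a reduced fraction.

Farsund: cooperation gives 16 each period; deviation gives 26 once then 9 forever.
  16/(1−ρ) ≥ 26 + 9ρ/(1−ρ) ⇒ ρ ≥ 10/17.
Elbia: cooperation gives 12 each period; deviation gives 13 once then 4 forever.
  ρ ≥ 1/9.
Both must hold, so the binding constraint is Farsund's: ρ ≥ 10/17.

10/17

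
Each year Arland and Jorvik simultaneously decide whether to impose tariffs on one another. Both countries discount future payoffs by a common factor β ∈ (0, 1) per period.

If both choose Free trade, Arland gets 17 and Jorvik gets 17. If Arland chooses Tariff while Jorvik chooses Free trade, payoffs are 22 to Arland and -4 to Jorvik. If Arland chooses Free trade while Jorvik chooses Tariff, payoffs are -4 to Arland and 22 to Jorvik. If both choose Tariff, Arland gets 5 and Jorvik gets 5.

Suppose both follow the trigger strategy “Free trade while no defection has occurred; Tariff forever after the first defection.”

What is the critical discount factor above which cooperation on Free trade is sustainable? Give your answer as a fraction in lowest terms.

5/17

Cooperation forever yields 17 each period: 17/(1−β).
Deviating yields 22 once, then 5 forever: 22 + 5β/(1−β).
No profitable deviation requires 17/(1−β) ≥ 22 + 5β/(1−β).
Multiplying by (1−β): 17 ≥ 22(1−β) + 5β = 22 − 17β.
So 17β ≥ 5, i.e. β ≥ 5/17.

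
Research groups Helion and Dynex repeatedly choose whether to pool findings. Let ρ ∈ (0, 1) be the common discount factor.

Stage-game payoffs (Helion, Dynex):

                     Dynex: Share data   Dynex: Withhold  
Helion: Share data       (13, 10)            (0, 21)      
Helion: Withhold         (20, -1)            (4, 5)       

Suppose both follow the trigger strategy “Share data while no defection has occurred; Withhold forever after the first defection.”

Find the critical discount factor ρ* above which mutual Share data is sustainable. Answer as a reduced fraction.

11/16

Helion's threshold: (20−13)/(20−4) = 7/16.
Dynex's threshold: (21−10)/(21−5) = 11/16.
7/16 < 11/16, so Dynex binds and ρ* = 11/16.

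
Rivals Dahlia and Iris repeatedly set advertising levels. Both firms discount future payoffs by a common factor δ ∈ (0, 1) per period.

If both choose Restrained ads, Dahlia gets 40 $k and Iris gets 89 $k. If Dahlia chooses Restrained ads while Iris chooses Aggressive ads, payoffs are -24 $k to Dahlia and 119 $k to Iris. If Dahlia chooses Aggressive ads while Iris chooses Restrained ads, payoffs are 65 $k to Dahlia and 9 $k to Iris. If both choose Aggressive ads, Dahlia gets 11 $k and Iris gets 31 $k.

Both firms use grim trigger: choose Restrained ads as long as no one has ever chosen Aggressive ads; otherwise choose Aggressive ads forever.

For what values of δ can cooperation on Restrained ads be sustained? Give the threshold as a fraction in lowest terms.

Dahlia: cooperation gives 40 each period; deviation gives 65 once then 11 forever.
  40/(1−δ) ≥ 65 + 11δ/(1−δ) ⇒ δ ≥ 25/54.
Iris: cooperation gives 89 each period; deviation gives 119 once then 31 forever.
  δ ≥ 30/88 = 15/44.
Both must hold, so the binding constraint is Dahlia's: δ ≥ 25/54.

25/54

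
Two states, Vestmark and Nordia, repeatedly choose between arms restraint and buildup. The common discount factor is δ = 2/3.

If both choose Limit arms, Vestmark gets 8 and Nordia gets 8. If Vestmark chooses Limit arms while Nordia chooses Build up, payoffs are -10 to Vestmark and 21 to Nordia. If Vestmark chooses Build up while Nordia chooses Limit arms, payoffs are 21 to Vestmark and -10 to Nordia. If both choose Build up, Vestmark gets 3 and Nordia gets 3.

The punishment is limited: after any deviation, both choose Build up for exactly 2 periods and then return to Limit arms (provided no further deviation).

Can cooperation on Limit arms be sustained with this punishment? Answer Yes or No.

A one-shot deviation gives 21 now, then 3 for 2 periods, then back to 8.
Gain from deviating: (21−8) today; loss: (8−3) in each of the next 2 periods.
No-deviation condition: (8−3)(δ+…+δ^2) ≥ 21−8, i.e. δ+…+δ^2 ≥ 13/5.
At δ = 2/3: δ+…+δ^2 = 1.1111 < 2.6000.
So cooperation is not sustainable.

No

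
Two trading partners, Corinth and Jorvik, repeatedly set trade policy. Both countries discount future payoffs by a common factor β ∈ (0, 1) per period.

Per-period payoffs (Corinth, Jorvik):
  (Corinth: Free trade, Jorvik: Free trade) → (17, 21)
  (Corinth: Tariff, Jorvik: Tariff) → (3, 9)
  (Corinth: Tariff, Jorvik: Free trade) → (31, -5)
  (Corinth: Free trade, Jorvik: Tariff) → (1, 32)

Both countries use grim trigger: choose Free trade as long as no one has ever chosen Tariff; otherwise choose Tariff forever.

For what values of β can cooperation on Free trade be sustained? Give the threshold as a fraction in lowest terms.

Corinth's threshold: (31−17)/(31−3) = 1/2.
Jorvik's threshold: (32−21)/(32−9) = 11/23.
1/2 > 11/23, so Corinth binds and β* = 1/2.

1/2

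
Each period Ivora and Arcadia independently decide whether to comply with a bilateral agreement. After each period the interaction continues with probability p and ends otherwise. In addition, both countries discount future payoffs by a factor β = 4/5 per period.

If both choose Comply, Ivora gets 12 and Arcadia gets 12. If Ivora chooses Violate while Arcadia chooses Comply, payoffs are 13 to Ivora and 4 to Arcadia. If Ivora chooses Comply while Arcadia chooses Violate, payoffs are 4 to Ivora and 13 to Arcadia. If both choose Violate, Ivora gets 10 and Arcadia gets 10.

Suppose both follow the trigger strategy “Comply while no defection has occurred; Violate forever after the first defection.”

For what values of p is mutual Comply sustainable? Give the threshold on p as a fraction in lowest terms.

Expected continuation weight on next period's payoff is β·p = 4/5·p, which plays the role of the discount factor.
Cooperation requires 4/5·p ≥ (13−12)/(13−10) = 1/3, hence p ≥ 5/12.

5/12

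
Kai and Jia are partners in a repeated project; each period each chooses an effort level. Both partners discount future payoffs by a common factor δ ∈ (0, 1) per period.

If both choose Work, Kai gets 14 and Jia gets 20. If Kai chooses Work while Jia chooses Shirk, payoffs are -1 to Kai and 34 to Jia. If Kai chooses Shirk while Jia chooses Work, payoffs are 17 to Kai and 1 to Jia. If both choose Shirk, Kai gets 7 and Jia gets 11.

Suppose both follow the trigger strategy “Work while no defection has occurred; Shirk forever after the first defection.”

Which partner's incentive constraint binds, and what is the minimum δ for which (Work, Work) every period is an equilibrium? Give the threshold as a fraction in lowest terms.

Jia; δ ≥ 14/23

Kai: cooperation gives 14 each period; deviation gives 17 once then 7 forever.
  14/(1−δ) ≥ 17 + 7δ/(1−δ) ⇒ δ ≥ 3/10.
Jia: cooperation gives 20 each period; deviation gives 34 once then 11 forever.
  δ ≥ 14/23.
Both must hold, so the binding constraint is Jia's: δ ≥ 14/23.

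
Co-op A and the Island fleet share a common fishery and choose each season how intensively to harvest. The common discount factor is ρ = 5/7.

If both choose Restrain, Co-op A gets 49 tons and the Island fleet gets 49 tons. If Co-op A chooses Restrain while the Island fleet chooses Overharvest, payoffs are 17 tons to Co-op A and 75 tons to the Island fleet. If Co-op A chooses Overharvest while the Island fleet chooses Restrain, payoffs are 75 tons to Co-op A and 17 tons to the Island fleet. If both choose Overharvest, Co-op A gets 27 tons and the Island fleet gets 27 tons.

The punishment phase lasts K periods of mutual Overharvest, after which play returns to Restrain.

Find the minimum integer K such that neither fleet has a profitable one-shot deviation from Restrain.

Need Σ_{k=1}^{K} ρ^k ≥ (75−49)/(49−27) = 1.1818 at ρ = 5/7.
At K = 1 the sum is 0.7143 < 1.1818; at K = 2 it is 1.2245 ≥ 1.1818.
So the minimum punishment length is K = 2.

2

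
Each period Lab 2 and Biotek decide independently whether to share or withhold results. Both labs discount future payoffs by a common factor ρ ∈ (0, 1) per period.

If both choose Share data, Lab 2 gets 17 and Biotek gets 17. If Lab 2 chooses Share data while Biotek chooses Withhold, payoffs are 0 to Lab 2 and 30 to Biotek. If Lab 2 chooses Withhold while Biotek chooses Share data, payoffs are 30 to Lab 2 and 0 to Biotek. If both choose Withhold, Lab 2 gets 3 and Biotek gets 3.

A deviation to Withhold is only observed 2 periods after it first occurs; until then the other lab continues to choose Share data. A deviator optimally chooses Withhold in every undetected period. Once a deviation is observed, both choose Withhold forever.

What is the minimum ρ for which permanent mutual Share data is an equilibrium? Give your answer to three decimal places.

0.694

A deviator earns 30 for 2 periods, then 3 forever; cooperating earns 17 forever. Multiplying the IC by (1−ρ):
17 ≥ 30(1−ρ^2) + 3ρ^2, so 27·ρ^2 ≥ 13 and ρ^2 ≥ 13/27.
ρ ≥ (13/27)^(1/2) ≈ 0.694.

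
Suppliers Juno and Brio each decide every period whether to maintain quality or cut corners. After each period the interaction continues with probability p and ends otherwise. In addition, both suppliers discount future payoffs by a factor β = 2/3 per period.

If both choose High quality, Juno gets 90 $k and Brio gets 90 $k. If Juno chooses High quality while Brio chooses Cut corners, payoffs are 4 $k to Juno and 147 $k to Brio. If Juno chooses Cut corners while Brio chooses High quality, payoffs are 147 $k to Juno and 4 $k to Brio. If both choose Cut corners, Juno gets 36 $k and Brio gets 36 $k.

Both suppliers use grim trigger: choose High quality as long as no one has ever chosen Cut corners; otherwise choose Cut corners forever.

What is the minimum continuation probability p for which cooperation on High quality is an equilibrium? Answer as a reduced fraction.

Expected continuation weight on next period's payoff is β·p = 2/3·p, which plays the role of the discount factor.
Cooperation requires 2/3·p ≥ (147−90)/(147−36) = 19/37, hence p ≥ 57/74.

57/74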